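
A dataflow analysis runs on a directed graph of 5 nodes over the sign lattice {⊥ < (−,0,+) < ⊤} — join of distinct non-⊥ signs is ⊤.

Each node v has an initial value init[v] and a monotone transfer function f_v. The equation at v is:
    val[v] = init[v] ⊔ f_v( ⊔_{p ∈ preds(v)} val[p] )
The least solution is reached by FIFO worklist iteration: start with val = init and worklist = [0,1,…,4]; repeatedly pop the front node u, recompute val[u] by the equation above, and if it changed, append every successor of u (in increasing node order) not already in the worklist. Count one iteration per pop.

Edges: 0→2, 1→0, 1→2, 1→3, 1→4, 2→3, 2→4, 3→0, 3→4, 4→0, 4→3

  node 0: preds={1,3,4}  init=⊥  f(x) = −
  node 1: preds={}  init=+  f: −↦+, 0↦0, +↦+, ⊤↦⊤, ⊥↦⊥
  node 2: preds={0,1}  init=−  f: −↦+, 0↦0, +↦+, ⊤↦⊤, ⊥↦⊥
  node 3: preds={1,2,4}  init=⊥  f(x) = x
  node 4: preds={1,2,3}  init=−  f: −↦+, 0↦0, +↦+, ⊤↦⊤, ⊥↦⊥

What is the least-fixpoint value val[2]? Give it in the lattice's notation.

Iteration log — 7 steps:
  step 1. node 0  ⊔preds=⊤  new=−  old=⊥  +wl: 
  step 2. node 1  ⊔preds=⊥  new=+  stable
  step 3. node 2  ⊔preds=⊤  new=⊤  old=−  +wl: 
  step 4. node 3  ⊔preds=⊤  new=⊤  old=⊥  +wl: 0
  step 5. node 4  ⊔preds=⊤  new=⊤  old=−  +wl: 3
  step 6. node 0  ⊔preds=⊤  new=−  stable
  step 7. node 3  ⊔preds=⊤  new=⊤  stable

Least fixpoint reached:
  node 0: −
  node 1: +
  node 2: ⊤
  node 3: ⊤
  node 4: ⊤

⊤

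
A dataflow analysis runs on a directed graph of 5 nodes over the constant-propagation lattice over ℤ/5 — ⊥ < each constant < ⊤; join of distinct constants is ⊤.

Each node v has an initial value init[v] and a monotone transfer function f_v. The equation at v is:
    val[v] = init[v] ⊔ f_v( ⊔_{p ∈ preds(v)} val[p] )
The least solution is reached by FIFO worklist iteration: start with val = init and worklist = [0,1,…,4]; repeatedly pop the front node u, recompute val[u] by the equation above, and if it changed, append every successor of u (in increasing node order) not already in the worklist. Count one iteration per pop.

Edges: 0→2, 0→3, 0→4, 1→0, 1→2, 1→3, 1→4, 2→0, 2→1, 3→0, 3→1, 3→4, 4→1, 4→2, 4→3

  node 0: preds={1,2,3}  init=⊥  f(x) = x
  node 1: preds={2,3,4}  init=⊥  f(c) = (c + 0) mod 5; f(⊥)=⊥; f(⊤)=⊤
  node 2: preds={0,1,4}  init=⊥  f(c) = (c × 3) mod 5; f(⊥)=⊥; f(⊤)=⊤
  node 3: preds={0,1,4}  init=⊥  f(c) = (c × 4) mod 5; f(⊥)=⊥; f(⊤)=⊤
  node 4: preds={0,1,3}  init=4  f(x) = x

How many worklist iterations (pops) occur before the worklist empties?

Trace (12 dequeues):
  [1] u=0 | in ⊥ | out ⊥ | ==
  [2] u=1 | in 4 | out 4 | prev ⊥ | push {0}
  [3] u=2 | in 4 | out 2 | prev ⊥ | push {1}
  [4] u=3 | in 4 | out 1 | prev ⊥ | push {}
  [5] u=4 | in ⊤ | out ⊤ | prev 4 | push {2,3}
  [6] u=0 | in ⊤ | out ⊤ | prev ⊥ | push {4}
  [7] u=1 | in ⊤ | out ⊤ | prev 4 | push {0}
  [8] u=2 | in ⊤ | out ⊤ | prev 2 | push {1}
  [9] u=3 | in ⊤ | out ⊤ | prev 1 | push {}
  [10] u=4 | in ⊤ | out ⊤ | ==
  [11] u=0 | in ⊤ | out ⊤ | ==
  [12] u=1 | in ⊤ | out ⊤ | ==

Converged values:
  [0] ⊤
  [1] ⊤
  [2] ⊤
  [3] ⊤
  [4] ⊤

12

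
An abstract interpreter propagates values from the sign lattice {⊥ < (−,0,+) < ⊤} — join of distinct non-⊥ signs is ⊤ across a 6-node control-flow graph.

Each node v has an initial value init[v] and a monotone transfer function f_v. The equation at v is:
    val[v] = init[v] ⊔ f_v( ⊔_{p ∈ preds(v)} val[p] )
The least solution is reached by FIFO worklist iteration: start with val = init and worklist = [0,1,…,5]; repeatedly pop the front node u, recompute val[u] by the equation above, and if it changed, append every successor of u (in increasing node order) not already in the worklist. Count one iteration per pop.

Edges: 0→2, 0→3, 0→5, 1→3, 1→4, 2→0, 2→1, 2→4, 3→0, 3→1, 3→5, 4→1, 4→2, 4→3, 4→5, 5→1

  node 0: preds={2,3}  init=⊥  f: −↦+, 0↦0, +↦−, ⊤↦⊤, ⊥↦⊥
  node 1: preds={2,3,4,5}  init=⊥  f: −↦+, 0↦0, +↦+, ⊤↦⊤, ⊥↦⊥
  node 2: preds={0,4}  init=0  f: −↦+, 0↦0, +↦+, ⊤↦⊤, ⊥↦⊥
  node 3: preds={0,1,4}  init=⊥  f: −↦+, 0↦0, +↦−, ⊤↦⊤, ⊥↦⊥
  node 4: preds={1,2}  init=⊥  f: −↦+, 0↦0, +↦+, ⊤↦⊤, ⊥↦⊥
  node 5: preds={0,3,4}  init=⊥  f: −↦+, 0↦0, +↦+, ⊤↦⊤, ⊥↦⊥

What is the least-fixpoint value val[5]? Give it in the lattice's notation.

0

Trace (10 dequeues):
  [1] u=0 | in 0 | out 0 | prev ⊥ | push {}
  [2] u=1 | in 0 | out 0 | prev ⊥ | push {}
  [3] u=2 | in 0 | out 0 | ==
  [4] u=3 | in 0 | out 0 | prev ⊥ | push {0,1}
  [5] u=4 | in 0 | out 0 | prev ⊥ | push {2,3}
  [6] u=5 | in 0 | out 0 | prev ⊥ | push {}
  [7] u=0 | in 0 | out 0 | ==
  [8] u=1 | in 0 | out 0 | ==
  [9] u=2 | in 0 | out 0 | ==
  [10] u=3 | in 0 | out 0 | ==

Converged values:
  [0] 0
  [1] 0
  [2] 0
  [3] 0
  [4] 0
  [5] 0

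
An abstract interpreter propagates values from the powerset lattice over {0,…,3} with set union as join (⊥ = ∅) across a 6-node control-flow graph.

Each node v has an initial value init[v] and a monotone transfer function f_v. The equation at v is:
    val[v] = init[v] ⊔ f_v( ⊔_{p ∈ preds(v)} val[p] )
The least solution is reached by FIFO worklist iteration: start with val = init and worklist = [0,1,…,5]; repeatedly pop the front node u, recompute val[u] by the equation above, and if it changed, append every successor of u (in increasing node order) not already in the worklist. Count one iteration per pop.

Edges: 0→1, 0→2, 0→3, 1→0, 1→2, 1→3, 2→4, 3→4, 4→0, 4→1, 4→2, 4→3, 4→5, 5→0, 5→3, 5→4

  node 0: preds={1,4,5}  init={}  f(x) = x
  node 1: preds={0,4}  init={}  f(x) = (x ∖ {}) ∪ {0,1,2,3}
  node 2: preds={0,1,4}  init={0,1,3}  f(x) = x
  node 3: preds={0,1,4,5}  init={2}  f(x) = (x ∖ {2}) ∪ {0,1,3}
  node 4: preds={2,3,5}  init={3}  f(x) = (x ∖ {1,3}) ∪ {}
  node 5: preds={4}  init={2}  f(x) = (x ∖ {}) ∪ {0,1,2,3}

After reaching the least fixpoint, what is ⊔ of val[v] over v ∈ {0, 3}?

Trace (11 dequeues):
  [1] u=0 | in {2,3} | out {2,3} | prev {} | push {}
  [2] u=1 | in {2,3} | out {0,1,2,3} | prev {} | push {0}
  [3] u=2 | in {0,1,2,3} | out {0,1,2,3} | prev {0,1,3} | push {}
  [4] u=3 | in {0,1,2,3} | out {0,1,2,3} | prev {2} | push {}
  [5] u=4 | in {0,1,2,3} | out {0,2,3} | prev {3} | push {1,2,3}
  [6] u=5 | in {0,2,3} | out {0,1,2,3} | prev {2} | push {4}
  [7] u=0 | in {0,1,2,3} | out {0,1,2,3} | prev {2,3} | push {}
  [8] u=1 | in {0,1,2,3} | out {0,1,2,3} | ==
  [9] u=2 | in {0,1,2,3} | out {0,1,2,3} | ==
  [10] u=3 | in {0,1,2,3} | out {0,1,2,3} | ==
  [11] u=4 | in {0,1,2,3} | out {0,2,3} | ==

Converged values:
  [0] {0,1,2,3}
  [1] {0,1,2,3}
  [2] {0,1,2,3}
  [3] {0,1,2,3}
  [4] {0,2,3}
  [5] {0,1,2,3}

{0,1,2,3}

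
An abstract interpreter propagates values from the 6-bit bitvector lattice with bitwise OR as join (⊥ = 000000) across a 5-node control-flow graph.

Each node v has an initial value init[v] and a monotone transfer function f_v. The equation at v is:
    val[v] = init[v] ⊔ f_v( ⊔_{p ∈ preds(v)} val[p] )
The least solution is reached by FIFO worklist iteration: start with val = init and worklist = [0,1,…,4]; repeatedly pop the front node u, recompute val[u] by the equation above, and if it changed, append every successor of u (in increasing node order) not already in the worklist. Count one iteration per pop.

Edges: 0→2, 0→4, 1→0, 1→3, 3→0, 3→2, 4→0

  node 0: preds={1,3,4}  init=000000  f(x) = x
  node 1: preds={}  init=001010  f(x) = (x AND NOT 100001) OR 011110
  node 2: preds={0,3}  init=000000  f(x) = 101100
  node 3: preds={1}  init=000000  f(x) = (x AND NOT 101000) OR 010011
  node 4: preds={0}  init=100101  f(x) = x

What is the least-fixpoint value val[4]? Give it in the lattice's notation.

111111

Trace (9 dequeues):
  [1] u=0 | in 101111 | out 101111 | prev 000000 | push {}
  [2] u=1 | in 000000 | out 011110 | prev 001010 | push {0}
  [3] u=2 | in 101111 | out 101100 | prev 000000 | push {}
  [4] u=3 | in 011110 | out 010111 | prev 000000 | push {2}
  [5] u=4 | in 101111 | out 101111 | prev 100101 | push {}
  [6] u=0 | in 111111 | out 111111 | prev 101111 | push {4}
  [7] u=2 | in 111111 | out 101100 | ==
  [8] u=4 | in 111111 | out 111111 | prev 101111 | push {0}
  [9] u=0 | in 111111 | out 111111 | ==

Converged values:
  [0] 111111
  [1] 011110
  [2] 101100
  [3] 010111
  [4] 111111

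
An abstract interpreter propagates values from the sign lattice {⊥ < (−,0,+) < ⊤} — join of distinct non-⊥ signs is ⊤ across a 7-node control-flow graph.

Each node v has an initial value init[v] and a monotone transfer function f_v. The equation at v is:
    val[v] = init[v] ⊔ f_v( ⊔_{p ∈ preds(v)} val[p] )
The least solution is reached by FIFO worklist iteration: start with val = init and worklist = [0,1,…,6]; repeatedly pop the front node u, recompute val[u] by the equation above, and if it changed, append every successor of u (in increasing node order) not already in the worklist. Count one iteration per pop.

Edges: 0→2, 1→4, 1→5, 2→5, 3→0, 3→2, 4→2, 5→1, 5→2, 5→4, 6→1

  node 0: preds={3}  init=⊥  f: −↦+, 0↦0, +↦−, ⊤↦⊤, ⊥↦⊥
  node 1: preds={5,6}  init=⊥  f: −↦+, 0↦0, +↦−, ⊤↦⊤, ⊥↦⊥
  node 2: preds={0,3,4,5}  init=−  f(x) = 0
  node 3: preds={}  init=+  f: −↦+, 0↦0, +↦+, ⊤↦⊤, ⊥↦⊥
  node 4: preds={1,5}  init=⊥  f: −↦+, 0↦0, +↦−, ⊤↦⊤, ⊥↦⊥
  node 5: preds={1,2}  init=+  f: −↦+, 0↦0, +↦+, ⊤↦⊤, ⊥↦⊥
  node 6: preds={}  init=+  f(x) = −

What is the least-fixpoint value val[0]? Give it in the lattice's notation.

Iteration log — 11 steps:
  step 1. node 0  ⊔preds=+  new=−  old=⊥  +wl: 
  step 2. node 1  ⊔preds=+  new=−  old=⊥  +wl: 
  step 3. node 2  ⊔preds=⊤  new=⊤  old=−  +wl: 
  step 4. node 3  ⊔preds=⊥  new=+  stable
  step 5. node 4  ⊔preds=⊤  new=⊤  old=⊥  +wl: 2
  step 6. node 5  ⊔preds=⊤  new=⊤  old=+  +wl: 1,4
  step 7. node 6  ⊔preds=⊥  new=⊤  old=+  +wl: 
  step 8. node 2  ⊔preds=⊤  new=⊤  stable
  step 9. node 1  ⊔preds=⊤  new=⊤  old=−  +wl: 5
  step 10. node 4  ⊔preds=⊤  new=⊤  stable
  step 11. node 5  ⊔preds=⊤  new=⊤  stable

Least fixpoint reached:
  node 0: −
  node 1: ⊤
  node 2: ⊤
  node 3: +
  node 4: ⊤
  node 5: ⊤
  node 6: ⊤

−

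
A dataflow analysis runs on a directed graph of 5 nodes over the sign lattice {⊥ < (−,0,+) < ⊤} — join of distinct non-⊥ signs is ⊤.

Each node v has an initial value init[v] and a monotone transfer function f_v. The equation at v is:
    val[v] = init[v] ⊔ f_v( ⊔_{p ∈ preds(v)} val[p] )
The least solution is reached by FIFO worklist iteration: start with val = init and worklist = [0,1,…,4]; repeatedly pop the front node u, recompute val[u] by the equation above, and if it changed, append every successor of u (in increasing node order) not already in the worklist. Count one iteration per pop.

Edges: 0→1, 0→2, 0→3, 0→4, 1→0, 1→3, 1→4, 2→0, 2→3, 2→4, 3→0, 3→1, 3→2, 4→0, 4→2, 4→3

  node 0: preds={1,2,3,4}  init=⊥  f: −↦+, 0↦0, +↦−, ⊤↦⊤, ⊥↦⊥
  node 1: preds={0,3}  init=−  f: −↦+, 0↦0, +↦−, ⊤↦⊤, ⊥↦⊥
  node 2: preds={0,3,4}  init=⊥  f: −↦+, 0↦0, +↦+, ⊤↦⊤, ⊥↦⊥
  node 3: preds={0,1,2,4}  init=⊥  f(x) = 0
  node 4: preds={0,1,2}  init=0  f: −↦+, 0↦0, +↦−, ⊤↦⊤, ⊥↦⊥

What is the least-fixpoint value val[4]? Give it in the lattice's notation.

Worklist (9 pops):
  #1 pop 0: in=⊤ → ⊤ (was ⊥); enqueue []
  #2 pop 1: in=⊤ → ⊤ (was −); enqueue [0]
  #3 pop 2: in=⊤ → ⊤ (was ⊥); enqueue []
  #4 pop 3: in=⊤ → 0 (was ⊥); enqueue [1,2]
  #5 pop 4: in=⊤ → ⊤ (was 0); enqueue [3]
  #6 pop 0: in=⊤ → ⊤ (no change)
  #7 pop 1: in=⊤ → ⊤ (no change)
  #8 pop 2: in=⊤ → ⊤ (no change)
  #9 pop 3: in=⊤ → 0 (no change)

Fixpoint:
  val[0] = ⊤
  val[1] = ⊤
  val[2] = ⊤
  val[3] = 0
  val[4] = ⊤

⊤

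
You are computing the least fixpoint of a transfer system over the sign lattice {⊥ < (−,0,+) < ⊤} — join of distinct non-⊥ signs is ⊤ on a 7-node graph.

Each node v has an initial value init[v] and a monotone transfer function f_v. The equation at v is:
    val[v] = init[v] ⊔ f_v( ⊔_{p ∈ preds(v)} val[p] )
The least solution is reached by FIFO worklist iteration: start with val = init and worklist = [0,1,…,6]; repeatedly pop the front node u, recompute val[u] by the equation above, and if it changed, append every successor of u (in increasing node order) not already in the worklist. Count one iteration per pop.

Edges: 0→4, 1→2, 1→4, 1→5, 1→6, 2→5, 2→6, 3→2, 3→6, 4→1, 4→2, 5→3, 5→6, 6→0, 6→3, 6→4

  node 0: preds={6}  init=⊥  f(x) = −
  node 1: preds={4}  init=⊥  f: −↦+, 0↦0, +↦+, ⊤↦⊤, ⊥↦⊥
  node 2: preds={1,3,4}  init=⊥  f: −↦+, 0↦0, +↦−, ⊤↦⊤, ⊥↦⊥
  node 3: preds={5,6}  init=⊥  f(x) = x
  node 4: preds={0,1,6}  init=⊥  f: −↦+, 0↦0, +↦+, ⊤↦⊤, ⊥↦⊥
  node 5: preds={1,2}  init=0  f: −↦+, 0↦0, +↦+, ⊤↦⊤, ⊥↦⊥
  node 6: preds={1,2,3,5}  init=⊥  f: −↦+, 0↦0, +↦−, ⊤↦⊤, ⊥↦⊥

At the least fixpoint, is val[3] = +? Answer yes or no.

Trace (22 dequeues):
  [1] u=0 | in ⊥ | out − | prev ⊥ | push {}
  [2] u=1 | in ⊥ | out ⊥ | ==
  [3] u=2 | in ⊥ | out ⊥ | ==
  [4] u=3 | in 0 | out 0 | prev ⊥ | push {2}
  [5] u=4 | in − | out + | prev ⊥ | push {1}
  [6] u=5 | in ⊥ | out 0 | ==
  [7] u=6 | in 0 | out 0 | prev ⊥ | push {0,3,4}
  [8] u=2 | in ⊤ | out ⊤ | prev ⊥ | push {5,6}
  [9] u=1 | in + | out + | prev ⊥ | push {2}
  [10] u=0 | in 0 | out − | ==
  [11] u=3 | in 0 | out 0 | ==
  [12] u=4 | in ⊤ | out ⊤ | prev + | push {1}
  [13] u=5 | in ⊤ | out ⊤ | prev 0 | push {3}
  [14] u=6 | in ⊤ | out ⊤ | prev 0 | push {0,4}
  [15] u=2 | in ⊤ | out ⊤ | ==
  [16] u=1 | in ⊤ | out ⊤ | prev + | push {2,5,6}
  [17] u=3 | in ⊤ | out ⊤ | prev 0 | push {}
  [18] u=0 | in ⊤ | out − | ==
  [19] u=4 | in ⊤ | out ⊤ | ==
  [20] u=2 | in ⊤ | out ⊤ | ==
  [21] u=5 | in ⊤ | out ⊤ | ==
  [22] u=6 | in ⊤ | out ⊤ | ==

Converged values:
  [0] −
  [1] ⊤
  [2] ⊤
  [3] ⊤
  [4] ⊤
  [5] ⊤
  [6] ⊤

no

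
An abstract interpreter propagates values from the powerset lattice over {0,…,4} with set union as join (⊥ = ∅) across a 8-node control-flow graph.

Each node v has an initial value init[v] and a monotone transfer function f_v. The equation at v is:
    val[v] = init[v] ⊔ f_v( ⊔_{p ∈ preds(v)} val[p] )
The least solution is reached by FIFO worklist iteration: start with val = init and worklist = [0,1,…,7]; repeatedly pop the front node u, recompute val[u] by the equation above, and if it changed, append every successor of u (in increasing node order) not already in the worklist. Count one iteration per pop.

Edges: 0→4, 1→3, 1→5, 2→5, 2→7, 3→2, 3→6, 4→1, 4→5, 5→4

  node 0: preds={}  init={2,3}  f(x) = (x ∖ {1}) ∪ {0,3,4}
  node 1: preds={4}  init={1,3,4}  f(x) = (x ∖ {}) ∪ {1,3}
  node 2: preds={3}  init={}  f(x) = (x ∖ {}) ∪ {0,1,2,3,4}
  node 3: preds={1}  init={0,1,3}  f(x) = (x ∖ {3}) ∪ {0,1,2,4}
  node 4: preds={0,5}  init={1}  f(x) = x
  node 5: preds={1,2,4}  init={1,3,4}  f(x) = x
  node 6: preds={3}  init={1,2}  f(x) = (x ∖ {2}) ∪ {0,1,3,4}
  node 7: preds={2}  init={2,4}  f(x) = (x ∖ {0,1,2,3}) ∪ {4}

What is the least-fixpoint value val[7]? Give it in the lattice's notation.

Trace (13 dequeues):
  [1] u=0 | in {} | out {0,2,3,4} | prev {2,3} | push {}
  [2] u=1 | in {1} | out {1,3,4} | ==
  [3] u=2 | in {0,1,3} | out {0,1,2,3,4} | prev {} | push {}
  [4] u=3 | in {1,3,4} | out {0,1,2,3,4} | prev {0,1,3} | push {2}
  [5] u=4 | in {0,1,2,3,4} | out {0,1,2,3,4} | prev {1} | push {1}
  [6] u=5 | in {0,1,2,3,4} | out {0,1,2,3,4} | prev {1,3,4} | push {4}
  [7] u=6 | in {0,1,2,3,4} | out {0,1,2,3,4} | prev {1,2} | push {}
  [8] u=7 | in {0,1,2,3,4} | out {2,4} | ==
  [9] u=2 | in {0,1,2,3,4} | out {0,1,2,3,4} | ==
  [10] u=1 | in {0,1,2,3,4} | out {0,1,2,3,4} | prev {1,3,4} | push {3,5}
  [11] u=4 | in {0,1,2,3,4} | out {0,1,2,3,4} | ==
  [12] u=3 | in {0,1,2,3,4} | out {0,1,2,3,4} | ==
  [13] u=5 | in {0,1,2,3,4} | out {0,1,2,3,4} | ==

Converged values:
  [0] {0,2,3,4}
  [1] {0,1,2,3,4}
  [2] {0,1,2,3,4}
  [3] {0,1,2,3,4}
  [4] {0,1,2,3,4}
  [5] {0,1,2,3,4}
  [6] {0,1,2,3,4}
  [7] {2,4}

{2,4}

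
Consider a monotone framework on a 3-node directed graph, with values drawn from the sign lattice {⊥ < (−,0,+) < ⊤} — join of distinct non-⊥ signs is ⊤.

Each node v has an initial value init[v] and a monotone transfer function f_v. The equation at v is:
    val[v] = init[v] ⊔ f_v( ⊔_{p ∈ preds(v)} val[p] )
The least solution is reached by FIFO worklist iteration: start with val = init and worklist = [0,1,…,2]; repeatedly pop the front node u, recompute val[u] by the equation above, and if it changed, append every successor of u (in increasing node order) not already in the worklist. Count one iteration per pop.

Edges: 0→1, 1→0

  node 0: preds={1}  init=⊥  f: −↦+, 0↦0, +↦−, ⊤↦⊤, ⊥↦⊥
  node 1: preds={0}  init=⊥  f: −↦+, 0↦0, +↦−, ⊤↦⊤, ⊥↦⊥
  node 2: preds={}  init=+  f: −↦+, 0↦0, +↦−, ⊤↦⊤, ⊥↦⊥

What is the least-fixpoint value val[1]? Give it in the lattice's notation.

Iteration log — 3 steps:
  step 1. node 0  ⊔preds=⊥  new=⊥  stable
  step 2. node 1  ⊔preds=⊥  new=⊥  stable
  step 3. node 2  ⊔preds=⊥  new=+  stable

Least fixpoint reached:
  node 0: ⊥
  node 1: ⊥
  node 2: +

⊥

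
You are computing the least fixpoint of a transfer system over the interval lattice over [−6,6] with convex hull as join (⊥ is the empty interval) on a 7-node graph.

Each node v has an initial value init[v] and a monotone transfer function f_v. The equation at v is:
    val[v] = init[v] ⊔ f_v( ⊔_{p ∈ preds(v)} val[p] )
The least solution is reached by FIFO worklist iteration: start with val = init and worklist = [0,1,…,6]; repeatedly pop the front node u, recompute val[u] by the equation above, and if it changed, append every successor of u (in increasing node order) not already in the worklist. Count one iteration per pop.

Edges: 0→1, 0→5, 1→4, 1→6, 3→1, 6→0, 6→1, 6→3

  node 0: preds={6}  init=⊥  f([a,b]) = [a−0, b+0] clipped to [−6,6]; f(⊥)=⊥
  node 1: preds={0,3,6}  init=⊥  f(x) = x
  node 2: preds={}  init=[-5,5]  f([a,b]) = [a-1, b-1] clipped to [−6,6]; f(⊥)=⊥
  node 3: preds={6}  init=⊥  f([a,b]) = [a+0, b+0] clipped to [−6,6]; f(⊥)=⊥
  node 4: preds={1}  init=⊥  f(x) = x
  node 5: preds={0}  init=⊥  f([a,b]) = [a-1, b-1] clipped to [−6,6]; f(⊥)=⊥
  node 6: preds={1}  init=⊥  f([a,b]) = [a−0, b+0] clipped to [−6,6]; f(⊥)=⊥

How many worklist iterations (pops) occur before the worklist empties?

Iteration log — 7 steps:
  step 1. node 0  ⊔preds=⊥  new=⊥  stable
  step 2. node 1  ⊔preds=⊥  new=⊥  stable
  step 3. node 2  ⊔preds=⊥  new=[-5,5]  stable
  step 4. node 3  ⊔preds=⊥  new=⊥  stable
  step 5. node 4  ⊔preds=⊥  new=⊥  stable
  step 6. node 5  ⊔preds=⊥  new=⊥  stable
  step 7. node 6  ⊔preds=⊥  new=⊥  stable

Least fixpoint reached:
  node 0: ⊥
  node 1: ⊥
  node 2: [-5,5]
  node 3: ⊥
  node 4: ⊥
  node 5: ⊥
  node 6: ⊥

7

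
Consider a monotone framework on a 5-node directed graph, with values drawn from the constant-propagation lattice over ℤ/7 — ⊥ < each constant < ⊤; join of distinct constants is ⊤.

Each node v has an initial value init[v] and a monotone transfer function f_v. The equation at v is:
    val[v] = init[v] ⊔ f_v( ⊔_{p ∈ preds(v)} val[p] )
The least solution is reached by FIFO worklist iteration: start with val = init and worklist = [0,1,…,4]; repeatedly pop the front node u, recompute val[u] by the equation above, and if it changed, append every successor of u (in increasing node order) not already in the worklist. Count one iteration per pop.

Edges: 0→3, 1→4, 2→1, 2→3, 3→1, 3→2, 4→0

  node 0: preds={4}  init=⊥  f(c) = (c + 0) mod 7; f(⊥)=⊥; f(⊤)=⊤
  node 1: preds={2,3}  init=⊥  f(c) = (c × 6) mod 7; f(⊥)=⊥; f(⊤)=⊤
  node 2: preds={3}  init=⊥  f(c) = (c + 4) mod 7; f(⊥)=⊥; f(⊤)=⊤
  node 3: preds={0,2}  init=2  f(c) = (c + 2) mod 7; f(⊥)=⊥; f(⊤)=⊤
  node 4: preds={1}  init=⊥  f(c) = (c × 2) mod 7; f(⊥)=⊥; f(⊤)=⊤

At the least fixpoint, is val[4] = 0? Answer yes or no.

Iteration log — 13 steps:
  step 1. node 0  ⊔preds=⊥  new=⊥  stable
  step 2. node 1  ⊔preds=2  new=5  old=⊥  +wl: 
  step 3. node 2  ⊔preds=2  new=6  old=⊥  +wl: 1
  step 4. node 3  ⊔preds=6  new=⊤  old=2  +wl: 2
  step 5. node 4  ⊔preds=5  new=3  old=⊥  +wl: 0
  step 6. node 1  ⊔preds=⊤  new=⊤  old=5  +wl: 4
  step 7. node 2  ⊔preds=⊤  new=⊤  old=6  +wl: 1,3
  step 8. node 0  ⊔preds=3  new=3  old=⊥  +wl: 
  step 9. node 4  ⊔preds=⊤  new=⊤  old=3  +wl: 0
  step 10. node 1  ⊔preds=⊤  new=⊤  stable
  step 11. node 3  ⊔preds=⊤  new=⊤  stable
  step 12. node 0  ⊔preds=⊤  new=⊤  old=3  +wl: 3
  step 13. node 3  ⊔preds=⊤  new=⊤  stable

Least fixpoint reached:
  node 0: ⊤
  node 1: ⊤
  node 2: ⊤
  node 3: ⊤
  node 4: ⊤

no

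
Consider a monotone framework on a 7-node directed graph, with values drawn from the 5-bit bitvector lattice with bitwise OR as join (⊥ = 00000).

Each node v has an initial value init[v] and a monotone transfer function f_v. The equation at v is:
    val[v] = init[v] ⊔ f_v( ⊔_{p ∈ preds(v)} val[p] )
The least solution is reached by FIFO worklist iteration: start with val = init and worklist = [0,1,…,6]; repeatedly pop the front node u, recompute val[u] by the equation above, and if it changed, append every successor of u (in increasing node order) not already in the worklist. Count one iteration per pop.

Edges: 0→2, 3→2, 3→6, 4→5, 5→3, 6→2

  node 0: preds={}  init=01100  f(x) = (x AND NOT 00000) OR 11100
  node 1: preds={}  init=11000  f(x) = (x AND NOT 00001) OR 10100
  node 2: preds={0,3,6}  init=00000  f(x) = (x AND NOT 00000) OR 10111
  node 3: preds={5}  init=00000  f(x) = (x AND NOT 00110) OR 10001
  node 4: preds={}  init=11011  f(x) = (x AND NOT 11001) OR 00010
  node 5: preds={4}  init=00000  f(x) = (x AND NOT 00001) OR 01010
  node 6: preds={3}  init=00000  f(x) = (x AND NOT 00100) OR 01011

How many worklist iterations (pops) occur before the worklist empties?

11

Worklist (11 pops):
  #1 pop 0: in=00000 → 11100 (was 01100); enqueue []
  #2 pop 1: in=00000 → 11100 (was 11000); enqueue []
  #3 pop 2: in=11100 → 11111 (was 00000); enqueue []
  #4 pop 3: in=00000 → 10001 (was 00000); enqueue [2]
  #5 pop 4: in=00000 → 11011 (no change)
  #6 pop 5: in=11011 → 11010 (was 00000); enqueue [3]
  #7 pop 6: in=10001 → 11011 (was 00000); enqueue []
  #8 pop 2: in=11111 → 11111 (no change)
  #9 pop 3: in=11010 → 11001 (was 10001); enqueue [2,6]
  #10 pop 2: in=11111 → 11111 (no change)
  #11 pop 6: in=11001 → 11011 (no change)

Fixpoint:
  val[0] = 11100
  val[1] = 11100
  val[2] = 11111
  val[3] = 11001
  val[4] = 11011
  val[5] = 11010
  val[6] = 11011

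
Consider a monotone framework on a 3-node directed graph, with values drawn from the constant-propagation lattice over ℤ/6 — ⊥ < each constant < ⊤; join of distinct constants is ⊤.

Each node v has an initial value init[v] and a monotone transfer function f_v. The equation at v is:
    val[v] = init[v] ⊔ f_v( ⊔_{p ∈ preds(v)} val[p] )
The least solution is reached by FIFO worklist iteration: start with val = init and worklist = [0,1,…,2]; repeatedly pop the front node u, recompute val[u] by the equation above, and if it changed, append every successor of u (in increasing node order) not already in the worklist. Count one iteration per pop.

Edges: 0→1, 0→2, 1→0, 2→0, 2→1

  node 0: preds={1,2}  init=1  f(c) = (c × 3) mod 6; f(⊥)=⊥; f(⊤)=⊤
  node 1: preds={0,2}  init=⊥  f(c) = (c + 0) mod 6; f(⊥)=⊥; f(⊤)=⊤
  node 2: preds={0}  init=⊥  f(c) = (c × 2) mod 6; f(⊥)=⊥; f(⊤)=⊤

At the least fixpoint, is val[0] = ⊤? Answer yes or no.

Trace (8 dequeues):
  [1] u=0 | in ⊥ | out 1 | ==
  [2] u=1 | in 1 | out 1 | prev ⊥ | push {0}
  [3] u=2 | in 1 | out 2 | prev ⊥ | push {1}
  [4] u=0 | in ⊤ | out ⊤ | prev 1 | push {2}
  [5] u=1 | in ⊤ | out ⊤ | prev 1 | push {0}
  [6] u=2 | in ⊤ | out ⊤ | prev 2 | push {1}
  [7] u=0 | in ⊤ | out ⊤ | ==
  [8] u=1 | in ⊤ | out ⊤ | ==

Converged values:
  [0] ⊤
  [1] ⊤
  [2] ⊤

yes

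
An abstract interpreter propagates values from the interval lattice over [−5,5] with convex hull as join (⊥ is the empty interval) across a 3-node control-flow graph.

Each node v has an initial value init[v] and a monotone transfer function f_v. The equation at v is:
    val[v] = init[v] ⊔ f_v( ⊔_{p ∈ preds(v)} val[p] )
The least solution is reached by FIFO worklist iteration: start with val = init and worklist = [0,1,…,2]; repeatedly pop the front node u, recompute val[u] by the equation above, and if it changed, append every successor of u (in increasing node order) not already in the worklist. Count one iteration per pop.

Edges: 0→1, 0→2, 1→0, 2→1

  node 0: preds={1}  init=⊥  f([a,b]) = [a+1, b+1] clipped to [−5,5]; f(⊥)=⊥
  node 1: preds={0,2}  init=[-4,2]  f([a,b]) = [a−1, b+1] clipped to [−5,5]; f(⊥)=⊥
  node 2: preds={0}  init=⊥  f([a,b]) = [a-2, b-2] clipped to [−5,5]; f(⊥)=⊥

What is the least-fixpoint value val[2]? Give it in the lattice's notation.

Trace (9 dequeues):
  [1] u=0 | in [-4,2] | out [-3,3] | prev ⊥ | push {}
  [2] u=1 | in [-3,3] | out [-4,4] | prev [-4,2] | push {0}
  [3] u=2 | in [-3,3] | out [-5,1] | prev ⊥ | push {1}
  [4] u=0 | in [-4,4] | out [-3,5] | prev [-3,3] | push {2}
  [5] u=1 | in [-5,5] | out [-5,5] | prev [-4,4] | push {0}
  [6] u=2 | in [-3,5] | out [-5,3] | prev [-5,1] | push {1}
  [7] u=0 | in [-5,5] | out [-4,5] | prev [-3,5] | push {2}
  [8] u=1 | in [-5,5] | out [-5,5] | ==
  [9] u=2 | in [-4,5] | out [-5,3] | ==

Converged values:
  [0] [-4,5]
  [1] [-5,5]
  [2] [-5,3]

[-5,3]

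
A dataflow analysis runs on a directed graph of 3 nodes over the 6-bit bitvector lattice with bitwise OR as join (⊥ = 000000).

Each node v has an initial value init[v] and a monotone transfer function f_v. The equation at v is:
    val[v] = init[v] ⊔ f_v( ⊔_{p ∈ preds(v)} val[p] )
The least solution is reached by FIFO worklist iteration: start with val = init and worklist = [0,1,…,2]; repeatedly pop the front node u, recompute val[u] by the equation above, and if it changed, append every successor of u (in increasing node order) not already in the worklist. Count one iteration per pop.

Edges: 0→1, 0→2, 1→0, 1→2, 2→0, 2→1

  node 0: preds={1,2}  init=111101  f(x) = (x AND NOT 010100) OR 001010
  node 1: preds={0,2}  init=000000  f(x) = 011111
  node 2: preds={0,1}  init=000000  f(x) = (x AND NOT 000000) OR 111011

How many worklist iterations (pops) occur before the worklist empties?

5

Iteration log — 5 steps:
  step 1. node 0  ⊔preds=000000  new=111111  old=111101  +wl: 
  step 2. node 1  ⊔preds=111111  new=011111  old=000000  +wl: 0
  step 3. node 2  ⊔preds=111111  new=111111  old=000000  +wl: 1
  step 4. node 0  ⊔preds=111111  new=111111  stable
  step 5. node 1  ⊔preds=111111  new=011111  stable

Least fixpoint reached:
  node 0: 111111
  node 1: 011111
  node 2: 111111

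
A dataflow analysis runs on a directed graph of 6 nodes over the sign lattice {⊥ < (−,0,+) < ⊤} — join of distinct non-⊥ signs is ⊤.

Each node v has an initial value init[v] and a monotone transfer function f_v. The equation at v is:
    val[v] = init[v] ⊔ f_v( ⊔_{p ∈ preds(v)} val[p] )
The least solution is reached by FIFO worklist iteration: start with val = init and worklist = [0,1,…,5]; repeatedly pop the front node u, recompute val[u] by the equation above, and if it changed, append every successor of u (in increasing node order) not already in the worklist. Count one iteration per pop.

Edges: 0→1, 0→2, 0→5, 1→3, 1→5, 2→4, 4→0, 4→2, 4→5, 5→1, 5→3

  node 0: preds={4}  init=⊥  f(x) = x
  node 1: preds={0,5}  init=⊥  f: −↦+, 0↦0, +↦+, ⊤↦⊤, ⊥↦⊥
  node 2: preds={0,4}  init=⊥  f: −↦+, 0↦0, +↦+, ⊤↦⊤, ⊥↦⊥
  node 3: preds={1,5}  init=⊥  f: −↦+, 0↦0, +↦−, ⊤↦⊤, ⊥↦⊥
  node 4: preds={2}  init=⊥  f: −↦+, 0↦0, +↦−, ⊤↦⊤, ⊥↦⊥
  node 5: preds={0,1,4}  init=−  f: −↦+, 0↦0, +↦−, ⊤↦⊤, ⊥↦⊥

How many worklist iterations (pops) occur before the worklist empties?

6

Trace (6 dequeues):
  [1] u=0 | in ⊥ | out ⊥ | ==
  [2] u=1 | in − | out + | prev ⊥ | push {}
  [3] u=2 | in ⊥ | out ⊥ | ==
  [4] u=3 | in ⊤ | out ⊤ | prev ⊥ | push {}
  [5] u=4 | in ⊥ | out ⊥ | ==
  [6] u=5 | in + | out − | ==

Converged values:
  [0] ⊥
  [1] +
  [2] ⊥
  [3] ⊤
  [4] ⊥
  [5] −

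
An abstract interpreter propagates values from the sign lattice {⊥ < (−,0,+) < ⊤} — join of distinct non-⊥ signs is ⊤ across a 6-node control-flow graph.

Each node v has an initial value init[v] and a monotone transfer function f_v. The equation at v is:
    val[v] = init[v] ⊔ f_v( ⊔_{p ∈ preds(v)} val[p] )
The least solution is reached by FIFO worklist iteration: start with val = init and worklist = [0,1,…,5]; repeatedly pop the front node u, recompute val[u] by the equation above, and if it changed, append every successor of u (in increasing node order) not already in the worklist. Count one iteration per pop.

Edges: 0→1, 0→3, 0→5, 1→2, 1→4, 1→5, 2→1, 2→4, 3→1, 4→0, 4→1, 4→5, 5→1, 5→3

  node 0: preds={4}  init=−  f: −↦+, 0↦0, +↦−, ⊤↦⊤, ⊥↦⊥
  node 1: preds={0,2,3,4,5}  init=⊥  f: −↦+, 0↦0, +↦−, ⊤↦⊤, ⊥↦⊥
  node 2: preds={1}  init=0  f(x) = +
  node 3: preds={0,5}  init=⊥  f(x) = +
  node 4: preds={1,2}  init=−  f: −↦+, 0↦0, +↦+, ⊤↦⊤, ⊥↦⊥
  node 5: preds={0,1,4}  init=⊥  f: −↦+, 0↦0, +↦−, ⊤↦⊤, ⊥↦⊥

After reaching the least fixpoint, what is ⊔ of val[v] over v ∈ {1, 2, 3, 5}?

⊤

Trace (9 dequeues):
  [1] u=0 | in − | out ⊤ | prev − | push {}
  [2] u=1 | in ⊤ | out ⊤ | prev ⊥ | push {}
  [3] u=2 | in ⊤ | out ⊤ | prev 0 | push {1}
  [4] u=3 | in ⊤ | out + | prev ⊥ | push {}
  [5] u=4 | in ⊤ | out ⊤ | prev − | push {0}
  [6] u=5 | in ⊤ | out ⊤ | prev ⊥ | push {3}
  [7] u=1 | in ⊤ | out ⊤ | ==
  [8] u=0 | in ⊤ | out ⊤ | ==
  [9] u=3 | in ⊤ | out + | ==

Converged values:
  [0] ⊤
  [1] ⊤
  [2] ⊤
  [3] +
  [4] ⊤
  [5] ⊤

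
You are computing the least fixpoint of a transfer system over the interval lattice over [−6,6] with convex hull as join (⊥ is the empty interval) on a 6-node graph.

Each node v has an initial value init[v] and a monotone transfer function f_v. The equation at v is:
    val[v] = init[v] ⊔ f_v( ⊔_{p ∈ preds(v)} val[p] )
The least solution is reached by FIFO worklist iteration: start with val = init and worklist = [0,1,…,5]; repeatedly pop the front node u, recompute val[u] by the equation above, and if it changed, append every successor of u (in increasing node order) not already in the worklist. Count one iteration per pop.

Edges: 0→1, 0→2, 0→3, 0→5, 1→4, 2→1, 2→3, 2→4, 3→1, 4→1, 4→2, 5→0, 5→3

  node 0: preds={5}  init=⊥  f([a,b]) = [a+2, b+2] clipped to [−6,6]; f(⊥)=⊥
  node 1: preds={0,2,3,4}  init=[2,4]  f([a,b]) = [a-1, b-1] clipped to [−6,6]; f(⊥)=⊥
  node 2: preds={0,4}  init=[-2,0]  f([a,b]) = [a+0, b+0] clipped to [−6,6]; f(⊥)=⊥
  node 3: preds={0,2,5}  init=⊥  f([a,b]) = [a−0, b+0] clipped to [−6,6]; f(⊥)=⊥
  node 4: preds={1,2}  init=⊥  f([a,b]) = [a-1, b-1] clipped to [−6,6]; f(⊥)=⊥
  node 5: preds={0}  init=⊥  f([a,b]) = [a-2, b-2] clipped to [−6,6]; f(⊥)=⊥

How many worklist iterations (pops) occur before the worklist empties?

16

Worklist (16 pops):
  #1 pop 0: in=⊥ → ⊥ (no change)
  #2 pop 1: in=[-2,0] → [-3,4] (was [2,4]); enqueue []
  #3 pop 2: in=⊥ → [-2,0] (no change)
  #4 pop 3: in=[-2,0] → [-2,0] (was ⊥); enqueue [1]
  #5 pop 4: in=[-3,4] → [-4,3] (was ⊥); enqueue [2]
  #6 pop 5: in=⊥ → ⊥ (no change)
  #7 pop 1: in=[-4,3] → [-5,4] (was [-3,4]); enqueue [4]
  #8 pop 2: in=[-4,3] → [-4,3] (was [-2,0]); enqueue [1,3]
  #9 pop 4: in=[-5,4] → [-6,3] (was [-4,3]); enqueue [2]
  #10 pop 1: in=[-6,3] → [-6,4] (was [-5,4]); enqueue [4]
  #11 pop 3: in=[-4,3] → [-4,3] (was [-2,0]); enqueue [1]
  #12 pop 2: in=[-6,3] → [-6,3] (was [-4,3]); enqueue [3]
  #13 pop 4: in=[-6,4] → [-6,3] (no change)
  #14 pop 1: in=[-6,3] → [-6,4] (no change)
  #15 pop 3: in=[-6,3] → [-6,3] (was [-4,3]); enqueue [1]
  #16 pop 1: in=[-6,3] → [-6,4] (no change)

Fixpoint:
  val[0] = ⊥
  val[1] = [-6,4]
  val[2] = [-6,3]
  val[3] = [-6,3]
  val[4] = [-6,3]
  val[5] = ⊥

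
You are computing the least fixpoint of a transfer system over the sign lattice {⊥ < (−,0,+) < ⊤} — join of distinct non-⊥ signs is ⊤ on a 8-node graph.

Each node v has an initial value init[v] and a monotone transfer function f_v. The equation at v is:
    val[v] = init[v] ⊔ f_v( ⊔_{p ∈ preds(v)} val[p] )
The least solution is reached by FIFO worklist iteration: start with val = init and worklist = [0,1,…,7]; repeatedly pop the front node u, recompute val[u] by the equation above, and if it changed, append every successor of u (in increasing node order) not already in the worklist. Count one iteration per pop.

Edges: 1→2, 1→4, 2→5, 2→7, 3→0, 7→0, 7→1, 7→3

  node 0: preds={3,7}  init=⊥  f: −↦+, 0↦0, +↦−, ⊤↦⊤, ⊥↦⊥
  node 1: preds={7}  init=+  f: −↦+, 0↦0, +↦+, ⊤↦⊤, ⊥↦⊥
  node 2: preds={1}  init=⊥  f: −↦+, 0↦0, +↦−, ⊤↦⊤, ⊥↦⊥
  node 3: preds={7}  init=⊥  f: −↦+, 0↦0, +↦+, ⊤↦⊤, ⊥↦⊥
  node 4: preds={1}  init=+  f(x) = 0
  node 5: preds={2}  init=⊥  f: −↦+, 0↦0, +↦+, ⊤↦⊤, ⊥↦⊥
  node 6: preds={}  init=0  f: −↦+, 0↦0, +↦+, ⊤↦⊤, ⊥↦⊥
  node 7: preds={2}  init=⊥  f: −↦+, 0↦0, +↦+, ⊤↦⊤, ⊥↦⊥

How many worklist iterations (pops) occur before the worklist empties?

Iteration log — 12 steps:
  step 1. node 0  ⊔preds=⊥  new=⊥  stable
  step 2. node 1  ⊔preds=⊥  new=+  stable
  step 3. node 2  ⊔preds=+  new=−  old=⊥  +wl: 
  step 4. node 3  ⊔preds=⊥  new=⊥  stable
  step 5. node 4  ⊔preds=+  new=⊤  old=+  +wl: 
  step 6. node 5  ⊔preds=−  new=+  old=⊥  +wl: 
  step 7. node 6  ⊔preds=⊥  new=0  stable
  step 8. node 7  ⊔preds=−  new=+  old=⊥  +wl: 0,1,3
  step 9. node 0  ⊔preds=+  new=−  old=⊥  +wl: 
  step 10. node 1  ⊔preds=+  new=+  stable
  step 11. node 3  ⊔preds=+  new=+  old=⊥  +wl: 0
  step 12. node 0  ⊔preds=+  new=−  stable

Least fixpoint reached:
  node 0: −
  node 1: +
  node 2: −
  node 3: +
  node 4: ⊤
  node 5: +
  node 6: 0
  node 7: +

12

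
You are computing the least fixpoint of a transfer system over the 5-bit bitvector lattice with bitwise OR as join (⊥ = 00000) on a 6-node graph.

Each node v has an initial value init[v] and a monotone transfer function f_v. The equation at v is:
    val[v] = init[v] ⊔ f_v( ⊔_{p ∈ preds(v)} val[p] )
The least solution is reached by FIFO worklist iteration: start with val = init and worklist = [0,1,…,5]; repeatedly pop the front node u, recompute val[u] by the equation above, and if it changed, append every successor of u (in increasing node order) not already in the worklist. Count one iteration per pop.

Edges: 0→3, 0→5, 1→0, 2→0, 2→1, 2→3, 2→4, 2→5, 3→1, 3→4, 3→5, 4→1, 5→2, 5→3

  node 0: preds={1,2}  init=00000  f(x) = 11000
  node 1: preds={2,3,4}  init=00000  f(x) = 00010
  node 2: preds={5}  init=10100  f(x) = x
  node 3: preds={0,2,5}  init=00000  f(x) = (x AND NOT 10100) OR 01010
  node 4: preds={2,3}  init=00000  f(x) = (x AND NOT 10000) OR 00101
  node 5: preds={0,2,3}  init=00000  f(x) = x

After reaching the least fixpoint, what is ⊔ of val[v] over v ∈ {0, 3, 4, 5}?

Iteration log — 14 steps:
  step 1. node 0  ⊔preds=10100  new=11000  old=00000  +wl: 
  step 2. node 1  ⊔preds=10100  new=00010  old=00000  +wl: 0
  step 3. node 2  ⊔preds=00000  new=10100  stable
  step 4. node 3  ⊔preds=11100  new=01010  old=00000  +wl: 1
  step 5. node 4  ⊔preds=11110  new=01111  old=00000  +wl: 
  step 6. node 5  ⊔preds=11110  new=11110  old=00000  +wl: 2,3
  step 7. node 0  ⊔preds=10110  new=11000  stable
  step 8. node 1  ⊔preds=11111  new=00010  stable
  step 9. node 2  ⊔preds=11110  new=11110  old=10100  +wl: 0,1,4,5
  step 10. node 3  ⊔preds=11110  new=01010  stable
  step 11. node 0  ⊔preds=11110  new=11000  stable
  step 12. node 1  ⊔preds=11111  new=00010  stable
  step 13. node 4  ⊔preds=11110  new=01111  stable
  step 14. node 5  ⊔preds=11110  new=11110  stable

Least fixpoint reached:
  node 0: 11000
  node 1: 00010
  node 2: 11110
  node 3: 01010
  node 4: 01111
  node 5: 11110

11111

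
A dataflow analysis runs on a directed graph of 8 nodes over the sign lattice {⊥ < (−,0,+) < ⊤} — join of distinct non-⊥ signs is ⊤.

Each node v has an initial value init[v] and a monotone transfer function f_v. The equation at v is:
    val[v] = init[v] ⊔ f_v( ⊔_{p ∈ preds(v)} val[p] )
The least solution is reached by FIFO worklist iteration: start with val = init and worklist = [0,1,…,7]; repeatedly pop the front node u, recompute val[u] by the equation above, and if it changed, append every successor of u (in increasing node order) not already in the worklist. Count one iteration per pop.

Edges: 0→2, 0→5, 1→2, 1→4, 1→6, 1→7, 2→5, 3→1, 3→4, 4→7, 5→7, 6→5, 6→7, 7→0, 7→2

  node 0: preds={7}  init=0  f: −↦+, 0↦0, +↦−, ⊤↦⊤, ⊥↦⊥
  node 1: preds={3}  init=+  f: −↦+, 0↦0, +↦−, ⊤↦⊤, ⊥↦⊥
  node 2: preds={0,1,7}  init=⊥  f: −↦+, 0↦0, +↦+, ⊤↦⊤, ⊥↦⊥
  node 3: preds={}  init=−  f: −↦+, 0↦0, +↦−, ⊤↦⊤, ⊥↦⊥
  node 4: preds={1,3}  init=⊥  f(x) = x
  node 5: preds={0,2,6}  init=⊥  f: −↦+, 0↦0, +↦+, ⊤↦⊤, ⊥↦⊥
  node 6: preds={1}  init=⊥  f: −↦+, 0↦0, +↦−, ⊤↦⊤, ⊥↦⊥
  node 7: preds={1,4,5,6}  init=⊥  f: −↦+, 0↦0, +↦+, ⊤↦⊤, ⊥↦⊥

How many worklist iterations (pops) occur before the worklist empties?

12

Iteration log — 12 steps:
  step 1. node 0  ⊔preds=⊥  new=0  stable
  step 2. node 1  ⊔preds=−  new=+  stable
  step 3. node 2  ⊔preds=⊤  new=⊤  old=⊥  +wl: 
  step 4. node 3  ⊔preds=⊥  new=−  stable
  step 5. node 4  ⊔preds=⊤  new=⊤  old=⊥  +wl: 
  step 6. node 5  ⊔preds=⊤  new=⊤  old=⊥  +wl: 
  step 7. node 6  ⊔preds=+  new=−  old=⊥  +wl: 5
  step 8. node 7  ⊔preds=⊤  new=⊤  old=⊥  +wl: 0,2
  step 9. node 5  ⊔preds=⊤  new=⊤  stable
  step 10. node 0  ⊔preds=⊤  new=⊤  old=0  +wl: 5
  step 11. node 2  ⊔preds=⊤  new=⊤  stable
  step 12. node 5  ⊔preds=⊤  new=⊤  stable

Least fixpoint reached:
  node 0: ⊤
  node 1: +
  node 2: ⊤
  node 3: −
  node 4: ⊤
  node 5: ⊤
  node 6: −
  node 7: ⊤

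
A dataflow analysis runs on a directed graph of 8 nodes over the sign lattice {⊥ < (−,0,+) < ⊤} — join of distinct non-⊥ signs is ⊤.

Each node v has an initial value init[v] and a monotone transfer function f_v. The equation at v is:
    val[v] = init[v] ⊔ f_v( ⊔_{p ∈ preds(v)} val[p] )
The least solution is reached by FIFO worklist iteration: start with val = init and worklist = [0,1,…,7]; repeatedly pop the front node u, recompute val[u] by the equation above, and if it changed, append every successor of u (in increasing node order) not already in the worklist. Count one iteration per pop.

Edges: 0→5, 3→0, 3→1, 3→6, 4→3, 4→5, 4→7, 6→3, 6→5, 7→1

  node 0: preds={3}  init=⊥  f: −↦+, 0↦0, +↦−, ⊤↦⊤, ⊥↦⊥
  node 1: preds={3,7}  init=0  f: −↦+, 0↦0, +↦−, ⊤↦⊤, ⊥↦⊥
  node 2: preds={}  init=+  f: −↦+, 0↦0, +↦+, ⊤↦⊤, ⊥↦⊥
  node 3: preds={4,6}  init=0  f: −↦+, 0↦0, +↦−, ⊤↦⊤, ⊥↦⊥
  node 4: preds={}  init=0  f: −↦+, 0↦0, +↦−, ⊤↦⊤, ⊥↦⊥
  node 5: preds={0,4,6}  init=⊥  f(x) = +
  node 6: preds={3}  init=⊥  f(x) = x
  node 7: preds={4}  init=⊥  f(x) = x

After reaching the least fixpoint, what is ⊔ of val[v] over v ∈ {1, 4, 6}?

Worklist (11 pops):
  #1 pop 0: in=0 → 0 (was ⊥); enqueue []
  #2 pop 1: in=0 → 0 (no change)
  #3 pop 2: in=⊥ → + (no change)
  #4 pop 3: in=0 → 0 (no change)
  #5 pop 4: in=⊥ → 0 (no change)
  #6 pop 5: in=0 → + (was ⊥); enqueue []
  #7 pop 6: in=0 → 0 (was ⊥); enqueue [3,5]
  #8 pop 7: in=0 → 0 (was ⊥); enqueue [1]
  #9 pop 3: in=0 → 0 (no change)
  #10 pop 5: in=0 → + (no change)
  #11 pop 1: in=0 → 0 (no change)

Fixpoint:
  val[0] = 0
  val[1] = 0
  val[2] = +
  val[3] = 0
  val[4] = 0
  val[5] = +
  val[6] = 0
  val[7] = 0

0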